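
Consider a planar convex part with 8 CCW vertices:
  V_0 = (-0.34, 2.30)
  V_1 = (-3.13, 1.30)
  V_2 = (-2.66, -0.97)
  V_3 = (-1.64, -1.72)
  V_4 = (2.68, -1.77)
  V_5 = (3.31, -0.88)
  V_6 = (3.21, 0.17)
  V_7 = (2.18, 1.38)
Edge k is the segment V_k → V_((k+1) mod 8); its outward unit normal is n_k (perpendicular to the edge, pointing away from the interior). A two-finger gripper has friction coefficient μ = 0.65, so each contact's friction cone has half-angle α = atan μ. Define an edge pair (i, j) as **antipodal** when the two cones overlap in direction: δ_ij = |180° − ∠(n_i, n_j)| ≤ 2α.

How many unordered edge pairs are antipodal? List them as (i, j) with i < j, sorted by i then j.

count = 12; pairs: (0,2), (0,3), (0,4), (1,4), (1,5), (1,6), (1,7), (2,5), (2,6), (2,7), (3,6), (3,7)

α = atan 0.65 = 33.02°;  2α = 66.05°
n_0 = (-0.3374, +0.9414)
n_1 = (-0.9792, -0.2027)
n_2 = (-0.5924, -0.8057)
n_3 = (-0.0116, -0.9999)
n_4 = (+0.8162, -0.5778)
n_5 = (+0.9955, +0.0948)
n_6 = (+0.7615, +0.6482)
n_7 = (+0.3429, +0.9394)
  (0,1): δ = 98.02°  ·
  (0,2): δ = 56.05°  ✓
  (0,3): δ = 20.38°  ✓
  (0,4): δ = 34.99°  ✓
  (0,5): δ = 75.72°  ·
  (0,6): δ = 110.69°  ·
  (0,7): δ = 140.23°  ·
  (1,2): δ = 138.02°  ·
  (1,3): δ = 102.36°  ·
  (1,4): δ = 46.99°  ✓
  (1,5): δ = 6.26°  ✓
  (1,6): δ = 28.71°  ✓
  (1,7): δ = 58.25°  ✓
  (2,3): δ = 144.34°  ·
  (2,4): δ = 88.97°  ·
  (2,5): δ = 48.23°  ✓
  (2,6): δ = 13.27°  ✓
  (2,7): δ = 16.27°  ✓
  (3,4): δ = 124.63°  ·
  (3,5): δ = 83.90°  ·
  (3,6): δ = 48.93°  ✓
  (3,7): δ = 19.39°  ✓
  (4,5): δ = 139.27°  ·
  (4,6): δ = 104.30°  ·
  (4,7): δ = 74.76°  ·
  (5,6): δ = 145.03°  ·
  (5,7): δ = 115.50°  ·
  (6,7): δ = 150.46°  ·
antipodal pairs: 12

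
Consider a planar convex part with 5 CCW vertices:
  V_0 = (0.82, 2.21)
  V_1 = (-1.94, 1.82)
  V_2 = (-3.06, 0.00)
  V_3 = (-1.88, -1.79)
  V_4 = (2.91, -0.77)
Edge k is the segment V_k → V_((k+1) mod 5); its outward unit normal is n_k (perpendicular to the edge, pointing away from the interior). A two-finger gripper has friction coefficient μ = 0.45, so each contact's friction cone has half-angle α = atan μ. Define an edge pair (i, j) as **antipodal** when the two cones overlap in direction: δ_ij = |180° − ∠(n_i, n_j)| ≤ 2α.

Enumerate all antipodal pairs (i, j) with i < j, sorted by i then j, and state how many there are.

α = atan 0.45 = 24.23°;  2α = 48.46°
n_0 = (-0.1399, +0.9902)
n_1 = (-0.8517, +0.5241)
n_2 = (-0.8349, -0.5504)
n_3 = (+0.2083, -0.9781)
n_4 = (+0.8187, +0.5742)
  (0,1): δ = 129.65°  ·
  (0,2): δ = 64.65°  ·
  (0,3): δ = 3.98°  ✓
  (0,4): δ = 117.00°  ·
  (1,2): δ = 115.00°  ·
  (1,3): δ = 46.37°  ✓
  (1,4): δ = 66.65°  ·
  (2,3): δ = 111.37°  ·
  (2,4): δ = 1.65°  ✓
  (3,4): δ = 66.98°  ·
antipodal pairs: 3

count = 3; pairs: (0,3), (1,3), (2,4)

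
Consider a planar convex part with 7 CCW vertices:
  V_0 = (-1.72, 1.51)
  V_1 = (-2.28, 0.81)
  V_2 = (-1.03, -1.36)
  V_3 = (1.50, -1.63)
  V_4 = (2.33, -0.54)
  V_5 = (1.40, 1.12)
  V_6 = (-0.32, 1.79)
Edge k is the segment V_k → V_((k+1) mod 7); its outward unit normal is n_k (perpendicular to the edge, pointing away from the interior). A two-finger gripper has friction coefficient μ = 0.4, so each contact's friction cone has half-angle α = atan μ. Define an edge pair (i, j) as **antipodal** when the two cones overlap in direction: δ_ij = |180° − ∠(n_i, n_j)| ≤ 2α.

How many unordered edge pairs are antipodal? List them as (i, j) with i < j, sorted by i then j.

count = 6; pairs: (0,3), (1,4), (1,5), (2,5), (2,6), (3,6)

α = atan 0.4 = 21.80°;  2α = 43.60°
n_0 = (-0.7809, +0.6247)
n_1 = (-0.8665, -0.4991)
n_2 = (-0.1061, -0.9944)
n_3 = (+0.7956, -0.6058)
n_4 = (+0.8724, +0.4888)
n_5 = (+0.3630, +0.9318)
n_6 = (-0.1961, +0.9806)
  (0,1): δ = 111.40°  ·
  (0,2): δ = 57.43°  ·
  (0,3): δ = 1.37°  ✓
  (0,4): δ = 67.92°  ·
  (0,5): δ = 107.38°  ·
  (0,6): δ = 139.97°  ·
  (1,2): δ = 126.04°  ·
  (1,3): δ = 67.23°  ·
  (1,4): δ = 0.68°  ✓
  (1,5): δ = 38.77°  ✓
  (1,6): δ = 71.37°  ·
  (2,3): δ = 121.20°  ·
  (2,4): δ = 54.65°  ·
  (2,5): δ = 15.19°  ✓
  (2,6): δ = 17.40°  ✓
  (3,4): δ = 113.45°  ·
  (3,5): δ = 73.99°  ·
  (3,6): δ = 41.40°  ✓
  (4,5): δ = 140.54°  ·
  (4,6): δ = 107.95°  ·
  (5,6): δ = 147.41°  ·
antipodal pairs: 6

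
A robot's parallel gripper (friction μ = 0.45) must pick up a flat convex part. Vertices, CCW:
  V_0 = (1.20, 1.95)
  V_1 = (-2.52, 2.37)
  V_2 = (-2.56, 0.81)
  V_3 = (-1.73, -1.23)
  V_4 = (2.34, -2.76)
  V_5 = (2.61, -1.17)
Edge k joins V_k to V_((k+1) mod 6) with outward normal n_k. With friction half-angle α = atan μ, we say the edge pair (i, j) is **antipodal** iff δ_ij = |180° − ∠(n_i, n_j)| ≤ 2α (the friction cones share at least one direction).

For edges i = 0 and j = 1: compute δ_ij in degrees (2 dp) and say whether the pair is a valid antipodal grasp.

α = atan 0.45 = 24.23°;  2α = 48.46°
edge 0: e_0 = (-3.72, +0.42);  n_0 = (+0.1122, +0.9937)
edge 1: e_1 = (-0.04, -1.56);  n_1 = (-0.9997, +0.0256)
∠(n_0, n_1) = 94.97°
δ = |180° − 94.97°| = 85.03°
85.03° > 2α = 48.46°  →  invalid

δ = 85.03°, invalid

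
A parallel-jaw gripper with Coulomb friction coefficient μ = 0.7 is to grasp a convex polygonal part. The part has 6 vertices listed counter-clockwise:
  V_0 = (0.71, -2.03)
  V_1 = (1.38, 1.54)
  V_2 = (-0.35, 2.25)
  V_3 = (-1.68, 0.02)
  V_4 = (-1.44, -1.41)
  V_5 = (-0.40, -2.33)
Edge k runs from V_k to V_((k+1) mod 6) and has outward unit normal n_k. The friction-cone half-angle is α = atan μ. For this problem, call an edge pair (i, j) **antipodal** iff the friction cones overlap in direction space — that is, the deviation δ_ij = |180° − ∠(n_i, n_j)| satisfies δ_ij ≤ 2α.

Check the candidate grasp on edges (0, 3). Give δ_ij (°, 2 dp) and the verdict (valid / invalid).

α = atan 0.7 = 34.99°;  2α = 69.98°
edge 0: e_0 = (+0.67, +3.57);  n_0 = (+0.9828, -0.1845)
edge 3: e_3 = (+0.24, -1.43);  n_3 = (-0.9862, -0.1655)
∠(n_0, n_3) = 159.84°
δ = |180° − 159.84°| = 20.16°
20.16° ≤ 2α = 69.98°  →  valid

δ = 20.16°, valid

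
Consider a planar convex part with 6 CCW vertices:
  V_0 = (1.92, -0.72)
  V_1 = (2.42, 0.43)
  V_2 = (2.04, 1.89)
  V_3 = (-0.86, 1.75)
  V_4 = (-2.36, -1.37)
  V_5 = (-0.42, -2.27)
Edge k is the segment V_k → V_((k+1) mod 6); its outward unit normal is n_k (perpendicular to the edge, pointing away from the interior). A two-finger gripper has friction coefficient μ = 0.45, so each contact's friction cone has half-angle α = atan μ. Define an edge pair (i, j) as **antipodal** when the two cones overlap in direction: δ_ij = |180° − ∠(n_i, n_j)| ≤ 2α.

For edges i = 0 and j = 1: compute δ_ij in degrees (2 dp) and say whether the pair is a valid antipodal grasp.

α = atan 0.45 = 24.23°;  2α = 48.46°
edge 0: e_0 = (+0.50, +1.15);  n_0 = (+0.9171, -0.3987)
edge 1: e_1 = (-0.38, +1.46);  n_1 = (+0.9678, +0.2519)
∠(n_0, n_1) = 38.09°
δ = |180° − 38.09°| = 141.91°
141.91° > 2α = 48.46°  →  invalid

δ = 141.91°, invalid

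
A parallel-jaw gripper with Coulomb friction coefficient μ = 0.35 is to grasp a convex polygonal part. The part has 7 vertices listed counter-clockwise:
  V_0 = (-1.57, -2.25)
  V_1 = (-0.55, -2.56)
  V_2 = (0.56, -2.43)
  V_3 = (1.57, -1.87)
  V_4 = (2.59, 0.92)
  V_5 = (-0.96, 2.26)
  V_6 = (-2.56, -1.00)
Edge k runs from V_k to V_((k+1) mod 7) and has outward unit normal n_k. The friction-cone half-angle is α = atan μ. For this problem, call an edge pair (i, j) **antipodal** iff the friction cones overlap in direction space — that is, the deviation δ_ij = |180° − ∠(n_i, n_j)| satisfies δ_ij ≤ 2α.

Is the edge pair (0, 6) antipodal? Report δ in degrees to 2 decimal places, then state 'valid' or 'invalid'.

α = atan 0.35 = 19.29°;  2α = 38.58°
edge 0: e_0 = (+1.02, -0.31);  n_0 = (-0.2908, -0.9568)
edge 6: e_6 = (+0.99, -1.25);  n_6 = (-0.7839, -0.6209)
∠(n_0, n_6) = 34.72°
δ = |180° − 34.72°| = 145.28°
145.28° > 2α = 38.58°  →  invalid

δ = 145.28°, invalid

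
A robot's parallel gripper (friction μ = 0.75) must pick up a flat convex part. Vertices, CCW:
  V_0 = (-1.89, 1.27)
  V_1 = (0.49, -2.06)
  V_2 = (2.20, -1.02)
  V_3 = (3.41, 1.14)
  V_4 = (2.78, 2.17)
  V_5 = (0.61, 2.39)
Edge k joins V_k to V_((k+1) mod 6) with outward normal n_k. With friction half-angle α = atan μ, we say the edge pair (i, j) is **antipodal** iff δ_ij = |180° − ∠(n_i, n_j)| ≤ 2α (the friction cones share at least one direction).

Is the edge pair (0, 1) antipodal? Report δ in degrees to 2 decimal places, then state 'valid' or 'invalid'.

α = atan 0.75 = 36.87°;  2α = 73.74°
edge 0: e_0 = (+2.38, -3.33);  n_0 = (-0.8136, -0.5815)
edge 1: e_1 = (+1.71, +1.04);  n_1 = (+0.5196, -0.8544)
∠(n_0, n_1) = 85.75°
δ = |180° − 85.75°| = 94.25°
94.25° > 2α = 73.74°  →  invalid

δ = 94.25°, invalid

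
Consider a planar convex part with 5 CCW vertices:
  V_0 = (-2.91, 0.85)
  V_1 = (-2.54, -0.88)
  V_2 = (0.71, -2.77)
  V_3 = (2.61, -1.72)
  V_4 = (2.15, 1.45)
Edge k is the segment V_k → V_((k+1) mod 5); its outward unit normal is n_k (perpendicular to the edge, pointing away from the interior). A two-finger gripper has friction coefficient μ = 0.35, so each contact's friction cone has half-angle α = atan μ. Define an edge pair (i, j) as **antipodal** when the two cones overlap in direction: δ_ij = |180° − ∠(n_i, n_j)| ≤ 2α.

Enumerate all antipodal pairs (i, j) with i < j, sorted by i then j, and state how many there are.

α = atan 0.35 = 19.29°;  2α = 38.58°
n_0 = (-0.9779, -0.2091)
n_1 = (-0.5027, -0.8645)
n_2 = (+0.4837, -0.8752)
n_3 = (+0.9896, +0.1436)
n_4 = (-0.1178, +0.9930)
  (0,1): δ = 132.25°  ·
  (0,2): δ = 73.15°  ·
  (0,3): δ = 3.82°  ✓
  (0,4): δ = 84.69°  ·
  (1,2): δ = 120.89°  ·
  (1,3): δ = 51.56°  ·
  (1,4): δ = 36.94°  ✓
  (2,3): δ = 110.67°  ·
  (2,4): δ = 22.16°  ✓
  (3,4): δ = 91.49°  ·
antipodal pairs: 3

count = 3; pairs: (0,3), (1,4), (2,4)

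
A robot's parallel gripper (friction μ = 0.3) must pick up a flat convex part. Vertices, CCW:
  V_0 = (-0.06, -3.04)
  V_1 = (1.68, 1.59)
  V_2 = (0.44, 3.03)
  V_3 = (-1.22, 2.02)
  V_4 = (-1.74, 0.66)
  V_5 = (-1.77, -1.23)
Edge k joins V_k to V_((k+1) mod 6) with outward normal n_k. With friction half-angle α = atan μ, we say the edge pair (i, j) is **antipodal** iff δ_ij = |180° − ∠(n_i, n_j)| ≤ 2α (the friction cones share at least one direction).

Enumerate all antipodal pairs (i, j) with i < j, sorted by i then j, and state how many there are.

count = 3; pairs: (0,3), (0,4), (1,5)

α = atan 0.3 = 16.70°;  2α = 33.40°
n_0 = (+0.9361, -0.3518)
n_1 = (+0.7578, +0.6525)
n_2 = (-0.5198, +0.8543)
n_3 = (-0.9341, +0.3571)
n_4 = (-0.9999, +0.0159)
n_5 = (-0.7269, -0.6867)
  (0,1): δ = 118.67°  ·
  (0,2): δ = 38.09°  ·
  (0,3): δ = 0.33°  ✓
  (0,4): δ = 19.69°  ✓
  (0,5): δ = 63.97°  ·
  (1,2): δ = 99.41°  ·
  (1,3): δ = 61.66°  ·
  (1,4): δ = 41.64°  ·
  (1,5): δ = 2.64°  ✓
  (2,3): δ = 142.24°  ·
  (2,4): δ = 122.23°  ·
  (2,5): δ = 77.95°  ·
  (3,4): δ = 159.98°  ·
  (3,5): δ = 115.70°  ·
  (4,5): δ = 135.72°  ·
antipodal pairs: 3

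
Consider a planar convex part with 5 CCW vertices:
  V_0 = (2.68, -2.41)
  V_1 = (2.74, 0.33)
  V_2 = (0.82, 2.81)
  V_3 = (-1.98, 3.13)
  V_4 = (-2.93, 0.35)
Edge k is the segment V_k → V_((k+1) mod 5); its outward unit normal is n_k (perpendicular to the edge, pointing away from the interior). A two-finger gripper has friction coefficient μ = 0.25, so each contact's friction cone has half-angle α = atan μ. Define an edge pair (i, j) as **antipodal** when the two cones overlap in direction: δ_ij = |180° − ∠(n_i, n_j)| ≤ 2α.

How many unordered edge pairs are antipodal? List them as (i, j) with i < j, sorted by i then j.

count = 3; pairs: (0,3), (1,4), (2,4)

α = atan 0.25 = 14.04°;  2α = 28.07°
n_0 = (+0.9998, -0.0219)
n_1 = (+0.7907, +0.6122)
n_2 = (+0.1135, +0.9935)
n_3 = (-0.9463, +0.3234)
n_4 = (-0.4414, -0.8973)
  (0,1): δ = 141.00°  ·
  (0,2): δ = 95.27°  ·
  (0,3): δ = 17.61°  ✓
  (0,4): δ = 65.06°  ·
  (1,2): δ = 134.27°  ·
  (1,3): δ = 56.61°  ·
  (1,4): δ = 26.06°  ✓
  (2,3): δ = 102.35°  ·
  (2,4): δ = 19.68°  ✓
  (3,4): δ = 97.33°  ·
antipodal pairs: 3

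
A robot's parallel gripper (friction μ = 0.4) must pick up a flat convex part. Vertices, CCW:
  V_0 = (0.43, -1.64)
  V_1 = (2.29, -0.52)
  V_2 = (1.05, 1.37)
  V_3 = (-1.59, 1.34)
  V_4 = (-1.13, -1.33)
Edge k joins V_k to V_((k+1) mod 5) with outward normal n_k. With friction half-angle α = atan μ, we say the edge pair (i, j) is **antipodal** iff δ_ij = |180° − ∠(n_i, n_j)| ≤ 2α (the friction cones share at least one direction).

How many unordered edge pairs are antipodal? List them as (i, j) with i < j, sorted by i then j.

count = 3; pairs: (0,2), (1,3), (2,4)

α = atan 0.4 = 21.80°;  2α = 43.60°
n_0 = (+0.5158, -0.8567)
n_1 = (+0.8361, +0.5486)
n_2 = (-0.0114, +0.9999)
n_3 = (-0.9855, -0.1698)
n_4 = (-0.1949, -0.9808)
  (0,1): δ = 87.79°  ·
  (0,2): δ = 30.40°  ✓
  (0,3): δ = 68.72°  ·
  (0,4): δ = 137.71°  ·
  (1,2): δ = 122.62°  ·
  (1,3): δ = 23.49°  ✓
  (1,4): δ = 45.49°  ·
  (2,3): δ = 80.88°  ·
  (2,4): δ = 11.89°  ✓
  (3,4): δ = 111.01°  ·
antipodal pairs: 3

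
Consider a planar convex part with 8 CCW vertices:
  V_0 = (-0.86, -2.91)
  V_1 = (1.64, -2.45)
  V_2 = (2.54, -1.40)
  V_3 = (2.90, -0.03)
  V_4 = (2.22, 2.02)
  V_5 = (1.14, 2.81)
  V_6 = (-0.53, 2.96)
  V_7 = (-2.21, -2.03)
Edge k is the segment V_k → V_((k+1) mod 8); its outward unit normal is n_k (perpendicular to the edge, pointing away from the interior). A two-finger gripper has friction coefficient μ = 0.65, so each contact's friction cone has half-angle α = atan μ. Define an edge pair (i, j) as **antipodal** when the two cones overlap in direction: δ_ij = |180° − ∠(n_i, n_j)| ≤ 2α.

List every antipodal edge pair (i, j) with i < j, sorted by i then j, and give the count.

count = 10; pairs: (0,4), (0,5), (0,6), (1,5), (1,6), (2,6), (3,6), (3,7), (4,7), (5,7)

α = atan 0.65 = 33.02°;  2α = 66.05°
n_0 = (+0.1810, -0.9835)
n_1 = (+0.7593, -0.6508)
n_2 = (+0.9672, -0.2541)
n_3 = (+0.9491, +0.3148)
n_4 = (+0.5904, +0.8071)
n_5 = (+0.0895, +0.9960)
n_6 = (-0.9477, +0.3191)
n_7 = (-0.5461, -0.8377)
  (0,1): δ = 141.03°  ·
  (0,2): δ = 115.15°  ·
  (0,3): δ = 82.07°  ·
  (0,4): δ = 46.61°  ✓
  (0,5): δ = 15.56°  ✓
  (0,6): δ = 60.97°  ✓
  (0,7): δ = 136.48°  ·
  (1,2): δ = 154.12°  ·
  (1,3): δ = 121.05°  ·
  (1,4): δ = 85.58°  ·
  (1,5): δ = 54.53°  ✓
  (1,6): δ = 21.99°  ✓
  (1,7): δ = 97.50°  ·
  (2,3): δ = 146.93°  ·
  (2,4): δ = 111.46°  ·
  (2,5): δ = 80.41°  ·
  (2,6): δ = 3.88°  ✓
  (2,7): δ = 71.62°  ·
  (3,4): δ = 144.54°  ·
  (3,5): δ = 113.48°  ·
  (3,6): δ = 36.96°  ✓
  (3,7): δ = 38.55°  ✓
  (4,5): δ = 148.95°  ·
  (4,6): δ = 72.42°  ·
  (4,7): δ = 3.09°  ✓
  (5,6): δ = 103.47°  ·
  (5,7): δ = 27.97°  ✓
  (6,7): δ = 104.49°  ·
antipodal pairs: 10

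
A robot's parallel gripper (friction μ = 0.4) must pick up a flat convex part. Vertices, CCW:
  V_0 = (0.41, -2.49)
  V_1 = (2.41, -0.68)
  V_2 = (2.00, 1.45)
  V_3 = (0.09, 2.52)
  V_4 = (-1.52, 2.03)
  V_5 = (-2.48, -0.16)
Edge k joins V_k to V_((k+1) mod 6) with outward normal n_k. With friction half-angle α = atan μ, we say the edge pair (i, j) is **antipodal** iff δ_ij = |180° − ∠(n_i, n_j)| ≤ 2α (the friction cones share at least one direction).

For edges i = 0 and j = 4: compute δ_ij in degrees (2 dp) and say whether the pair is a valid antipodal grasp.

α = atan 0.4 = 21.80°;  2α = 43.60°
edge 0: e_0 = (+2.00, +1.81);  n_0 = (+0.6710, -0.7414)
edge 4: e_4 = (-0.96, -2.19);  n_4 = (-0.9159, +0.4015)
∠(n_0, n_4) = 155.82°
δ = |180° − 155.82°| = 24.18°
24.18° ≤ 2α = 43.60°  →  valid

δ = 24.18°, valid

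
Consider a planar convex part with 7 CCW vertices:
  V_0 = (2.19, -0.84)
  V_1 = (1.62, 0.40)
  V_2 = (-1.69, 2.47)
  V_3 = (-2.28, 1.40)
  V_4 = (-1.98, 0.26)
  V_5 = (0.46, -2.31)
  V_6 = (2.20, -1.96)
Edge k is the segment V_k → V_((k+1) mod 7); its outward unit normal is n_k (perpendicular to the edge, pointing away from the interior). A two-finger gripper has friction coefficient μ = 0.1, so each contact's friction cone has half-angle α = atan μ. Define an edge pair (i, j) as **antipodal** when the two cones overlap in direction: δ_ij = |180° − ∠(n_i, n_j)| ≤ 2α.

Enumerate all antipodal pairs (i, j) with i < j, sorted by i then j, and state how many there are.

α = atan 0.1 = 5.71°;  2α = 11.42°
n_0 = (+0.9086, +0.4177)
n_1 = (+0.5302, +0.8479)
n_2 = (-0.8757, +0.4829)
n_3 = (-0.9671, -0.2545)
n_4 = (-0.7252, -0.6885)
n_5 = (+0.1972, -0.9804)
n_6 = (+1.0000, +0.0089)
  (0,1): δ = 146.71°  ·
  (0,2): δ = 53.56°  ·
  (0,3): δ = 9.94°  ✓
  (0,4): δ = 18.83°  ·
  (0,5): δ = 76.69°  ·
  (0,6): δ = 155.82°  ·
  (1,2): δ = 86.85°  ·
  (1,3): δ = 43.24°  ·
  (1,4): δ = 14.47°  ·
  (1,5): δ = 43.39°  ·
  (1,6): δ = 122.53°  ·
  (2,3): δ = 136.38°  ·
  (2,4): δ = 107.61°  ·
  (2,5): δ = 49.75°  ·
  (2,6): δ = 29.38°  ·
  (3,4): δ = 151.23°  ·
  (3,5): δ = 93.37°  ·
  (3,6): δ = 14.23°  ·
  (4,5): δ = 122.14°  ·
  (4,6): δ = 43.00°  ·
  (5,6): δ = 100.86°  ·
antipodal pairs: 1

count = 1; pairs: (0,3)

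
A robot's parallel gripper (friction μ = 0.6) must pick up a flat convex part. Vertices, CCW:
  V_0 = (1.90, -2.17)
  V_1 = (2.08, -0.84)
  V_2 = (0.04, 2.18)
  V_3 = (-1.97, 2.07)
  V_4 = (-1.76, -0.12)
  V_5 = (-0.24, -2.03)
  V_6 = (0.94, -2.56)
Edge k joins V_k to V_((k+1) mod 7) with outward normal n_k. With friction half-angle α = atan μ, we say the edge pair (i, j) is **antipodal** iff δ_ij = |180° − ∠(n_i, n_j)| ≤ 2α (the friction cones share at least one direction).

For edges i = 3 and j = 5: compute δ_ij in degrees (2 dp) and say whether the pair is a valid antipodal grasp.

δ = 119.66°, invalid

α = atan 0.6 = 30.96°;  2α = 61.93°
edge 3: e_3 = (+0.21, -2.19);  n_3 = (-0.9954, -0.0955)
edge 5: e_5 = (+1.18, -0.53);  n_5 = (-0.4097, -0.9122)
∠(n_3, n_5) = 60.34°
δ = |180° − 60.34°| = 119.66°
119.66° > 2α = 61.93°  →  invalid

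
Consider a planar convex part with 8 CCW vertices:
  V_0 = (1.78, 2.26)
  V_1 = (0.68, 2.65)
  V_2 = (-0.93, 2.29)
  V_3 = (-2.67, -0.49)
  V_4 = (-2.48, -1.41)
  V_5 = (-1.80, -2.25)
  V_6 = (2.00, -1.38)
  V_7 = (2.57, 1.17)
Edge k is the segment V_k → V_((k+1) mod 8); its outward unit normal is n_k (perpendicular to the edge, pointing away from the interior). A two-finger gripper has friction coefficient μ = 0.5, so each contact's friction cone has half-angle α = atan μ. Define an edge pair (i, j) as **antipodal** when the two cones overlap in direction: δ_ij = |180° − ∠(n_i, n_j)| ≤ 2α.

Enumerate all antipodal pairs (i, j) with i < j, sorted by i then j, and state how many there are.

α = atan 0.5 = 26.57°;  2α = 53.13°
n_0 = (+0.3342, +0.9425)
n_1 = (-0.2182, +0.9759)
n_2 = (-0.8477, +0.5305)
n_3 = (-0.9793, -0.2023)
n_4 = (-0.7772, -0.6292)
n_5 = (+0.2232, -0.9748)
n_6 = (+0.9759, -0.2181)
n_7 = (+0.8097, +0.5868)
  (0,1): δ = 147.87°  ·
  (0,2): δ = 102.52°  ·
  (0,3): δ = 58.81°  ·
  (0,4): δ = 31.49°  ✓
  (0,5): δ = 32.42°  ✓
  (0,6): δ = 96.92°  ·
  (0,7): δ = 145.46°  ·
  (1,2): δ = 134.65°  ·
  (1,3): δ = 90.94°  ·
  (1,4): δ = 63.61°  ·
  (1,5): δ = 0.29°  ✓
  (1,6): δ = 64.80°  ·
  (1,7): δ = 113.33°  ·
  (2,3): δ = 136.29°  ·
  (2,4): δ = 108.97°  ·
  (2,5): δ = 45.06°  ✓
  (2,6): δ = 19.44°  ✓
  (2,7): δ = 67.98°  ·
  (3,4): δ = 152.68°  ·
  (3,5): δ = 88.77°  ·
  (3,6): δ = 24.27°  ✓
  (3,7): δ = 24.26°  ✓
  (4,5): δ = 116.10°  ·
  (4,6): δ = 51.59°  ✓
  (4,7): δ = 3.06°  ✓
  (5,6): δ = 115.50°  ·
  (5,7): δ = 66.96°  ·
  (6,7): δ = 131.47°  ·
antipodal pairs: 9

count = 9; pairs: (0,4), (0,5), (1,5), (2,5), (2,6), (3,6), (3,7), (4,6), (4,7)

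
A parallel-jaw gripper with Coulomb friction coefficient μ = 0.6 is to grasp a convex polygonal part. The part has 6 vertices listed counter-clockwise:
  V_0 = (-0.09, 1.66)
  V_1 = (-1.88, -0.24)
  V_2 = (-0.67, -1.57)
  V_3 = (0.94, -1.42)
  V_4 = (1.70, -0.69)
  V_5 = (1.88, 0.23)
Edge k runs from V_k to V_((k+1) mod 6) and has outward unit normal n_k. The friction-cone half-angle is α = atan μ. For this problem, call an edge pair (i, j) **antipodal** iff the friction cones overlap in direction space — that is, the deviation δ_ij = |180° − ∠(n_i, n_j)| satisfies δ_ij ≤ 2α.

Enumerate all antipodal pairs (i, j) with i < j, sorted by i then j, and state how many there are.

count = 6; pairs: (0,2), (0,3), (0,4), (1,4), (1,5), (2,5)

α = atan 0.6 = 30.96°;  2α = 61.93°
n_0 = (-0.7279, +0.6857)
n_1 = (-0.7397, -0.6729)
n_2 = (+0.0928, -0.9957)
n_3 = (+0.6927, -0.7212)
n_4 = (+0.9814, -0.1920)
n_5 = (+0.5874, +0.8093)
  (0,1): δ = 94.41°  ·
  (0,2): δ = 41.38°  ✓
  (0,3): δ = 2.86°  ✓
  (0,4): δ = 32.22°  ✓
  (0,5): δ = 97.32°  ·
  (1,2): δ = 126.97°  ·
  (1,3): δ = 88.45°  ·
  (1,4): δ = 53.37°  ✓
  (1,5): δ = 11.73°  ✓
  (2,3): δ = 141.48°  ·
  (2,4): δ = 106.39°  ·
  (2,5): δ = 41.30°  ✓
  (3,4): δ = 144.92°  ·
  (3,5): δ = 79.82°  ·
  (4,5): δ = 114.91°  ·
antipodal pairs: 6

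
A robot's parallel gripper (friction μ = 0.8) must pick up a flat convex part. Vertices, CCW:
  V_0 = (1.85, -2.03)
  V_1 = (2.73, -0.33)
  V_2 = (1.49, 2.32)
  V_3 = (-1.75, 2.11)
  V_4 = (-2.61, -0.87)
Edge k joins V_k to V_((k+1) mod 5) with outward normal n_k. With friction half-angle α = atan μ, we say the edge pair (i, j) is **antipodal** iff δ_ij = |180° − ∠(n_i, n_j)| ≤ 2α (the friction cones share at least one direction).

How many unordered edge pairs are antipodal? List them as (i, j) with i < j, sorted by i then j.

α = atan 0.8 = 38.66°;  2α = 77.32°
n_0 = (+0.8881, -0.4597)
n_1 = (+0.9057, +0.4238)
n_2 = (-0.0647, +0.9979)
n_3 = (-0.9608, +0.2773)
n_4 = (-0.2517, -0.9678)
  (0,1): δ = 127.56°  ·
  (0,2): δ = 58.92°  ✓
  (0,3): δ = 11.27°  ✓
  (0,4): δ = 102.79°  ·
  (1,2): δ = 111.37°  ·
  (1,3): δ = 41.17°  ✓
  (1,4): δ = 50.34°  ✓
  (2,3): δ = 109.81°  ·
  (2,4): δ = 18.29°  ✓
  (3,4): δ = 88.48°  ·
antipodal pairs: 5

count = 5; pairs: (0,2), (0,3), (1,3), (1,4), (2,4)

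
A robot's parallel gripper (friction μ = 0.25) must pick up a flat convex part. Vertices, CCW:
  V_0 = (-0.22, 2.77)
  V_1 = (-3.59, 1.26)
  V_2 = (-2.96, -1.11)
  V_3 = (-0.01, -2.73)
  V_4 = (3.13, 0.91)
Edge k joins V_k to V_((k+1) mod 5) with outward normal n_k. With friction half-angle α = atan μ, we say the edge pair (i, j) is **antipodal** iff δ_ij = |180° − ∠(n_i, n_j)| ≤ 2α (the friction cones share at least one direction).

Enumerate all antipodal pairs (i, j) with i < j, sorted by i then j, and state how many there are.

count = 2; pairs: (0,3), (2,4)

α = atan 0.25 = 14.04°;  2α = 28.07°
n_0 = (-0.4089, +0.9126)
n_1 = (-0.9664, -0.2569)
n_2 = (-0.4813, -0.8765)
n_3 = (+0.7572, -0.6532)
n_4 = (+0.4854, +0.8743)
  (0,1): δ = 99.25°  ·
  (0,2): δ = 52.91°  ·
  (0,3): δ = 25.08°  ✓
  (0,4): δ = 126.82°  ·
  (1,2): δ = 133.66°  ·
  (1,3): δ = 55.67°  ·
  (1,4): δ = 46.07°  ·
  (2,3): δ = 102.01°  ·
  (2,4): δ = 0.27°  ✓
  (3,4): δ = 78.26°  ·
antipodal pairs: 2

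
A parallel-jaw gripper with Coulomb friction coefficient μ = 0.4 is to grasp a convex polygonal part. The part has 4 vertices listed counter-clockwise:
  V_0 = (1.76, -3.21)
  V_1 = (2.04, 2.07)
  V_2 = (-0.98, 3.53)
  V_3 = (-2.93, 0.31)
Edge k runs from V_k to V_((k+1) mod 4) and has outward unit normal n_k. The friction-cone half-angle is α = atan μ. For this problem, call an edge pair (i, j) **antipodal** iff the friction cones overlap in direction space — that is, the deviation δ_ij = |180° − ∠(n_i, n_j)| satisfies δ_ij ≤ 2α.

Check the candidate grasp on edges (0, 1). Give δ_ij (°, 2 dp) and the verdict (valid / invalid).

α = atan 0.4 = 21.80°;  2α = 43.60°
edge 0: e_0 = (+0.28, +5.28);  n_0 = (+0.9986, -0.0530)
edge 1: e_1 = (-3.02, +1.46);  n_1 = (+0.4352, +0.9003)
∠(n_0, n_1) = 67.23°
δ = |180° − 67.23°| = 112.77°
112.77° > 2α = 43.60°  →  invalid

δ = 112.77°, invalid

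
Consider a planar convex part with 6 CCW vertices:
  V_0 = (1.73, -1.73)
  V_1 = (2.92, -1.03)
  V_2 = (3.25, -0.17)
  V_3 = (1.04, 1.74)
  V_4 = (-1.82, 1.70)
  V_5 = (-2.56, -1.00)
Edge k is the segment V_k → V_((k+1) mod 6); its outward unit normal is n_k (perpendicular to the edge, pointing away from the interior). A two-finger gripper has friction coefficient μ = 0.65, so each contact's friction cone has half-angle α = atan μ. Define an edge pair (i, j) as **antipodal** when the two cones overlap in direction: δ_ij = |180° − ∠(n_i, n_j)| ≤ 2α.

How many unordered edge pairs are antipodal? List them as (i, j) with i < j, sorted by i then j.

α = atan 0.65 = 33.02°;  2α = 66.05°
n_0 = (+0.5070, -0.8619)
n_1 = (+0.9336, -0.3583)
n_2 = (+0.6539, +0.7566)
n_3 = (-0.0140, +0.9999)
n_4 = (-0.9644, +0.2643)
n_5 = (-0.1678, -0.9858)
  (0,1): δ = 141.46°  ·
  (0,2): δ = 71.30°  ·
  (0,3): δ = 29.66°  ✓
  (0,4): δ = 44.21°  ✓
  (0,5): δ = 139.88°  ·
  (1,2): δ = 109.84°  ·
  (1,3): δ = 68.21°  ·
  (1,4): δ = 5.67°  ✓
  (1,5): δ = 101.34°  ·
  (2,3): δ = 138.36°  ·
  (2,4): δ = 64.49°  ✓
  (2,5): δ = 31.18°  ✓
  (3,4): δ = 106.13°  ·
  (3,5): δ = 10.46°  ✓
  (4,5): δ = 84.33°  ·
antipodal pairs: 6

count = 6; pairs: (0,3), (0,4), (1,4), (2,4), (2,5), (3,5)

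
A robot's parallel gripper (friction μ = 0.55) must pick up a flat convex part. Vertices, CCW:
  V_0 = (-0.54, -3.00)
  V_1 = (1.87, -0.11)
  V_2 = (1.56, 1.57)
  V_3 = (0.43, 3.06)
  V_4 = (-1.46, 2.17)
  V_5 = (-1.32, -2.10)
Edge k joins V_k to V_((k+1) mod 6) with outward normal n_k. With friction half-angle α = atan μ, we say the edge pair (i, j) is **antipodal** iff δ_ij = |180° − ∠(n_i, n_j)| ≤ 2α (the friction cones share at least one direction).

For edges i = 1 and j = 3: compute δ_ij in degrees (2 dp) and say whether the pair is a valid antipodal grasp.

α = atan 0.55 = 28.81°;  2α = 57.62°
edge 1: e_1 = (-0.31, +1.68);  n_1 = (+0.9834, +0.1815)
edge 3: e_3 = (-1.89, -0.89);  n_3 = (-0.4260, +0.9047)
∠(n_1, n_3) = 104.76°
δ = |180° − 104.76°| = 75.24°
75.24° > 2α = 57.62°  →  invalid

δ = 75.24°, invalid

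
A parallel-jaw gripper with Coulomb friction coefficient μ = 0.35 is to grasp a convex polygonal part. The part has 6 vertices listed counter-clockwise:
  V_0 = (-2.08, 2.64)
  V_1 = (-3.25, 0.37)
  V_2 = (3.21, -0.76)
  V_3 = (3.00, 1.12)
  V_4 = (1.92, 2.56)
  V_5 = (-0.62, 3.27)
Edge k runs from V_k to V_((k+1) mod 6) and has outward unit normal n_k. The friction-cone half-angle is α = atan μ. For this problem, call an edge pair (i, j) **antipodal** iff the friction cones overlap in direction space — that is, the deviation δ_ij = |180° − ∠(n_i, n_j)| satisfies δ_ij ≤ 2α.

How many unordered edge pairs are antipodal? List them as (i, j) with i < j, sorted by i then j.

α = atan 0.35 = 19.29°;  2α = 38.58°
n_0 = (-0.8889, +0.4581)
n_1 = (-0.1723, -0.9850)
n_2 = (+0.9938, +0.1110)
n_3 = (+0.8000, +0.6000)
n_4 = (+0.2692, +0.9631)
n_5 = (-0.3962, +0.9182)
  (0,1): δ = 72.65°  ·
  (0,2): δ = 33.64°  ✓
  (0,3): δ = 64.14°  ·
  (0,4): δ = 101.65°  ·
  (0,5): δ = 140.61°  ·
  (1,2): δ = 73.70°  ·
  (1,3): δ = 43.21°  ·
  (1,4): δ = 5.70°  ✓
  (1,5): δ = 33.26°  ✓
  (2,3): δ = 149.50°  ·
  (2,4): δ = 111.99°  ·
  (2,5): δ = 73.03°  ·
  (3,4): δ = 142.49°  ·
  (3,5): δ = 103.53°  ·
  (4,5): δ = 141.04°  ·
antipodal pairs: 3

count = 3; pairs: (0,2), (1,4), (1,5)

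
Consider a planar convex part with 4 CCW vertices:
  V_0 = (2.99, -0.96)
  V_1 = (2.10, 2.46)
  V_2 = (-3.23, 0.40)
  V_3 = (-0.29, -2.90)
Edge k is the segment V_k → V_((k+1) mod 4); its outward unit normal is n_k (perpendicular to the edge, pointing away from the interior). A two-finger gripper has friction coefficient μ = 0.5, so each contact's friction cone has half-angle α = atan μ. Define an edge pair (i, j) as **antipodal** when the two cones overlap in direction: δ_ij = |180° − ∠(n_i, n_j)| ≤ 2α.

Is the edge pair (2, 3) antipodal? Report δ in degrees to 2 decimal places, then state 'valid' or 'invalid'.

δ = 101.10°, invalid

α = atan 0.5 = 26.57°;  2α = 53.13°
edge 2: e_2 = (+2.94, -3.30);  n_2 = (-0.7467, -0.6652)
edge 3: e_3 = (+3.28, +1.94);  n_3 = (+0.5091, -0.8607)
∠(n_2, n_3) = 78.90°
δ = |180° − 78.90°| = 101.10°
101.10° > 2α = 53.13°  →  invalid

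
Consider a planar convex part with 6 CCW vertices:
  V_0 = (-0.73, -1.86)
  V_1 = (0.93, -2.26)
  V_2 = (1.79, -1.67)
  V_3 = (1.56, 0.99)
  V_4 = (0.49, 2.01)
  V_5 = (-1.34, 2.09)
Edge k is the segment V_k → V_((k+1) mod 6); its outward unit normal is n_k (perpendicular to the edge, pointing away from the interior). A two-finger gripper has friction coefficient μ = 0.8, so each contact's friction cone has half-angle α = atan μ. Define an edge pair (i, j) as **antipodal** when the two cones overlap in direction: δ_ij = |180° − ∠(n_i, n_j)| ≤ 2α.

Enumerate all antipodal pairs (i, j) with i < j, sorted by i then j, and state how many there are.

α = atan 0.8 = 38.66°;  2α = 77.32°
n_0 = (-0.2343, -0.9722)
n_1 = (+0.5657, -0.8246)
n_2 = (+0.9963, +0.0861)
n_3 = (+0.6900, +0.7238)
n_4 = (+0.0437, +0.9990)
n_5 = (-0.9883, -0.1526)
  (0,1): δ = 132.00°  ·
  (0,2): δ = 71.51°  ✓
  (0,3): δ = 30.08°  ✓
  (0,4): δ = 11.04°  ✓
  (0,5): δ = 112.33°  ·
  (1,2): δ = 119.51°  ·
  (1,3): δ = 78.08°  ·
  (1,4): δ = 36.96°  ✓
  (1,5): δ = 64.33°  ✓
  (2,3): δ = 138.57°  ·
  (2,4): δ = 97.44°  ·
  (2,5): δ = 3.84°  ✓
  (3,4): δ = 138.87°  ·
  (3,5): δ = 37.59°  ✓
  (4,5): δ = 78.72°  ·
antipodal pairs: 7

count = 7; pairs: (0,2), (0,3), (0,4), (1,4), (1,5), (2,5), (3,5)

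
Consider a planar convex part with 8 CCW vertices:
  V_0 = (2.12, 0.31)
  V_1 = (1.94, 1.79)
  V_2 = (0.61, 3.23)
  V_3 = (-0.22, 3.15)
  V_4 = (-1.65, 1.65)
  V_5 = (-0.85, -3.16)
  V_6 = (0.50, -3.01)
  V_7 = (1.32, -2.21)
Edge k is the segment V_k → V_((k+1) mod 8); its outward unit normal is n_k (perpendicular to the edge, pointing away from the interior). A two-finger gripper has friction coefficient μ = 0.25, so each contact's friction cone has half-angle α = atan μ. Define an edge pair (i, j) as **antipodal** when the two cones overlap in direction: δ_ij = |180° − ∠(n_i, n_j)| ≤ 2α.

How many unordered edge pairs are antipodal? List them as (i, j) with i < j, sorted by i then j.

count = 5; pairs: (0,4), (2,5), (3,6), (3,7), (4,7)

α = atan 0.25 = 14.04°;  2α = 28.07°
n_0 = (+0.9927, +0.1207)
n_1 = (+0.7346, +0.6785)
n_2 = (-0.0959, +0.9954)
n_3 = (-0.7238, +0.6900)
n_4 = (-0.9864, -0.1641)
n_5 = (+0.1104, -0.9939)
n_6 = (+0.6983, -0.7158)
n_7 = (+0.9531, -0.3026)
  (0,1): δ = 144.21°  ·
  (0,2): δ = 91.43°  ·
  (0,3): δ = 50.57°  ·
  (0,4): δ = 2.51°  ✓
  (0,5): δ = 89.41°  ·
  (0,6): δ = 127.36°  ·
  (0,7): δ = 155.45°  ·
  (1,2): δ = 127.22°  ·
  (1,3): δ = 86.36°  ·
  (1,4): δ = 33.28°  ·
  (1,5): δ = 53.61°  ·
  (1,6): δ = 91.57°  ·
  (1,7): δ = 119.66°  ·
  (2,3): δ = 139.14°  ·
  (2,4): δ = 86.06°  ·
  (2,5): δ = 0.83°  ✓
  (2,6): δ = 38.79°  ·
  (2,7): δ = 66.88°  ·
  (3,4): δ = 126.93°  ·
  (3,5): δ = 40.03°  ·
  (3,6): δ = 2.08°  ✓
  (3,7): δ = 26.02°  ✓
  (4,5): δ = 93.10°  ·
  (4,6): δ = 55.15°  ·
  (4,7): δ = 27.06°  ✓
  (5,6): δ = 142.05°  ·
  (5,7): δ = 113.95°  ·
  (6,7): δ = 151.91°  ·
antipodal pairs: 5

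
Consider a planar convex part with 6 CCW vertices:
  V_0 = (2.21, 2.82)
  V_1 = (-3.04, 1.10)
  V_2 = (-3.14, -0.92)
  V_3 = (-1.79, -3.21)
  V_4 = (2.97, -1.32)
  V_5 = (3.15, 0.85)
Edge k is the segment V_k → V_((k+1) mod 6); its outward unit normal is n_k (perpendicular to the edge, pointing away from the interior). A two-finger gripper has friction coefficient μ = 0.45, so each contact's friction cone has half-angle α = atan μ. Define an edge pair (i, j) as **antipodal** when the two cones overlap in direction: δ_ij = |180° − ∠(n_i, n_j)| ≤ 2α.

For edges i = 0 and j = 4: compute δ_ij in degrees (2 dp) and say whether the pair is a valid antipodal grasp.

δ = 67.12°, invalid

α = atan 0.45 = 24.23°;  2α = 48.46°
edge 0: e_0 = (-5.25, -1.72);  n_0 = (-0.3113, +0.9503)
edge 4: e_4 = (+0.18, +2.17);  n_4 = (+0.9966, -0.0827)
∠(n_0, n_4) = 112.88°
δ = |180° − 112.88°| = 67.12°
67.12° > 2α = 48.46°  →  invalid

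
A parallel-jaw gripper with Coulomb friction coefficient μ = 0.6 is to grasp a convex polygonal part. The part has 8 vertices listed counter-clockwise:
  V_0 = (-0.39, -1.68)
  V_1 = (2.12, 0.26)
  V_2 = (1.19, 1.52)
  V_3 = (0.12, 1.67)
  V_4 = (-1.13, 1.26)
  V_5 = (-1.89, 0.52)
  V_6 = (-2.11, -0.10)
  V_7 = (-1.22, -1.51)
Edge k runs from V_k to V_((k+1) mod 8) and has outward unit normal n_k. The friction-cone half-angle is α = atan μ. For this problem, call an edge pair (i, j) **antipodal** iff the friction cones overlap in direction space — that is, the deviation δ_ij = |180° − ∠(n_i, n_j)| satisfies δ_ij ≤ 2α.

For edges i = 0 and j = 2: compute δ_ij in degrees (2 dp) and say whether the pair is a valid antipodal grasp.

δ = 45.68°, valid

α = atan 0.6 = 30.96°;  2α = 61.93°
edge 0: e_0 = (+2.51, +1.94);  n_0 = (+0.6115, -0.7912)
edge 2: e_2 = (-1.07, +0.15);  n_2 = (+0.1388, +0.9903)
∠(n_0, n_2) = 134.32°
δ = |180° − 134.32°| = 45.68°
45.68° ≤ 2α = 61.93°  →  valid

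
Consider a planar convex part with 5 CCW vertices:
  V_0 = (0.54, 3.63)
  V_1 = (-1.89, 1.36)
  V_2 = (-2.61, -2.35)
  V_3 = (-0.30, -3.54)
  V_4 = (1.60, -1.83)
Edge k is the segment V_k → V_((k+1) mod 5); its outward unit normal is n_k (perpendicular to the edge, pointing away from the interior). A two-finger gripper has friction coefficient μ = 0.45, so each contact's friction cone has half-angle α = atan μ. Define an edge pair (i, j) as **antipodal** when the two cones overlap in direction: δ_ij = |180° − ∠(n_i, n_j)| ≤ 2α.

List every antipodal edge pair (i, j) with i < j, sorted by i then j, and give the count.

count = 3; pairs: (0,3), (1,3), (1,4)

α = atan 0.45 = 24.23°;  2α = 48.46°
n_0 = (-0.6826, +0.7308)
n_1 = (-0.9817, +0.1905)
n_2 = (-0.4580, -0.8890)
n_3 = (+0.6690, -0.7433)
n_4 = (+0.9817, +0.1906)
  (0,1): δ = 144.03°  ·
  (0,2): δ = 70.31°  ·
  (0,3): δ = 1.06°  ✓
  (0,4): δ = 57.94°  ·
  (1,2): δ = 106.27°  ·
  (1,3): δ = 37.03°  ✓
  (1,4): δ = 21.97°  ✓
  (2,3): δ = 110.76°  ·
  (2,4): δ = 51.76°  ·
  (3,4): δ = 121.00°  ·
antipodal pairs: 3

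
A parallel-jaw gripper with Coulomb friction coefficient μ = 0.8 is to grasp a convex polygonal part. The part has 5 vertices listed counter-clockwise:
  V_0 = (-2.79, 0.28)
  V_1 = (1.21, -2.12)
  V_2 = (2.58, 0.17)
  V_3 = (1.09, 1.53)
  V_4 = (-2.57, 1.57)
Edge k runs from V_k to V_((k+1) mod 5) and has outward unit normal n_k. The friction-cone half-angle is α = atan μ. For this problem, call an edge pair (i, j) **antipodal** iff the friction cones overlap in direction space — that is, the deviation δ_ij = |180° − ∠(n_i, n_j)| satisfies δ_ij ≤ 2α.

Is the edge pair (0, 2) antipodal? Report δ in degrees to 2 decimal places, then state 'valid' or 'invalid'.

α = atan 0.8 = 38.66°;  2α = 77.32°
edge 0: e_0 = (+4.00, -2.40);  n_0 = (-0.5145, -0.8575)
edge 2: e_2 = (-1.49, +1.36);  n_2 = (+0.6742, +0.7386)
∠(n_0, n_2) = 168.58°
δ = |180° − 168.58°| = 11.42°
11.42° ≤ 2α = 77.32°  →  valid

δ = 11.42°, valid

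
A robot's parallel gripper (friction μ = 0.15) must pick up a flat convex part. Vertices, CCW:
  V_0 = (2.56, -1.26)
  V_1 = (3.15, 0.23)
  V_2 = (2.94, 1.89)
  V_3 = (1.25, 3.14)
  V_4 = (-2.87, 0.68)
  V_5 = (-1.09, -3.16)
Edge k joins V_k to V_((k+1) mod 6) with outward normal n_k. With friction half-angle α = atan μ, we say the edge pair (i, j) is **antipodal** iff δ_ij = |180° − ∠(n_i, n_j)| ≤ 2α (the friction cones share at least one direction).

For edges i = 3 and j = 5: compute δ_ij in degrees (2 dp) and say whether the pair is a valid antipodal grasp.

α = atan 0.15 = 8.53°;  2α = 17.06°
edge 3: e_3 = (-4.12, -2.46);  n_3 = (-0.5127, +0.8586)
edge 5: e_5 = (+3.65, +1.90);  n_5 = (+0.4617, -0.8870)
∠(n_3, n_5) = 176.66°
δ = |180° − 176.66°| = 3.34°
3.34° ≤ 2α = 17.06°  →  valid

δ = 3.34°, valid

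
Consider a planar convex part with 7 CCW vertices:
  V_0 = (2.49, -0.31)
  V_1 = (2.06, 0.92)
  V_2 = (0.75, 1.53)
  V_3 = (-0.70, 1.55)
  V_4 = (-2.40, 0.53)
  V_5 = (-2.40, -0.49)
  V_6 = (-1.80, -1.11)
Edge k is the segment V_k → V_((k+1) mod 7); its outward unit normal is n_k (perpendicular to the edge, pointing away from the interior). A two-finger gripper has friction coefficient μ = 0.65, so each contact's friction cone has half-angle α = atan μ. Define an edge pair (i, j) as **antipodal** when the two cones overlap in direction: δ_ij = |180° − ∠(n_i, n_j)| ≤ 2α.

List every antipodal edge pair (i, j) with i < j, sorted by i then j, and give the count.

α = atan 0.65 = 33.02°;  2α = 66.05°
n_0 = (+0.9440, +0.3300)
n_1 = (+0.4221, +0.9065)
n_2 = (+0.0138, +0.9999)
n_3 = (-0.5145, +0.8575)
n_4 = (-1.0000, -0.0000)
n_5 = (-0.7186, -0.6954)
n_6 = (+0.1833, -0.9831)
  (0,1): δ = 134.24°  ·
  (0,2): δ = 110.06°  ·
  (0,3): δ = 78.31°  ·
  (0,4): δ = 19.27°  ✓
  (0,5): δ = 24.79°  ✓
  (0,6): δ = 81.29°  ·
  (1,2): δ = 155.82°  ·
  (1,3): δ = 124.07°  ·
  (1,4): δ = 65.03°  ✓
  (1,5): δ = 20.97°  ✓
  (1,6): δ = 35.53°  ✓
  (2,3): δ = 148.25°  ·
  (2,4): δ = 89.21°  ·
  (2,5): δ = 45.15°  ✓
  (2,6): δ = 11.35°  ✓
  (3,4): δ = 120.96°  ·
  (3,5): δ = 76.90°  ·
  (3,6): δ = 20.40°  ✓
  (4,5): δ = 135.94°  ·
  (4,6): δ = 79.44°  ·
  (5,6): δ = 123.50°  ·
antipodal pairs: 8

count = 8; pairs: (0,4), (0,5), (1,4), (1,5), (1,6), (2,5), (2,6), (3,6)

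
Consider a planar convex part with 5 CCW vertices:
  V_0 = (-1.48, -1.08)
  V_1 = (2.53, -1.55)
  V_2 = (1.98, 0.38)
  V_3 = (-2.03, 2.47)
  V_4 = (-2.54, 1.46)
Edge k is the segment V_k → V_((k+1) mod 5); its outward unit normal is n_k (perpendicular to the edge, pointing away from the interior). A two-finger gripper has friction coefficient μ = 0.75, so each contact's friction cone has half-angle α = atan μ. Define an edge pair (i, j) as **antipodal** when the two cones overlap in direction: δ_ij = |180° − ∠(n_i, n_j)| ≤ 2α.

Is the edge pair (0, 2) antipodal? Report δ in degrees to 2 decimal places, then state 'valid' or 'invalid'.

α = atan 0.75 = 36.87°;  2α = 73.74°
edge 0: e_0 = (+4.01, -0.47);  n_0 = (-0.1164, -0.9932)
edge 2: e_2 = (-4.01, +2.09);  n_2 = (+0.4622, +0.8868)
∠(n_0, n_2) = 159.16°
δ = |180° − 159.16°| = 20.84°
20.84° ≤ 2α = 73.74°  →  valid

δ = 20.84°, valid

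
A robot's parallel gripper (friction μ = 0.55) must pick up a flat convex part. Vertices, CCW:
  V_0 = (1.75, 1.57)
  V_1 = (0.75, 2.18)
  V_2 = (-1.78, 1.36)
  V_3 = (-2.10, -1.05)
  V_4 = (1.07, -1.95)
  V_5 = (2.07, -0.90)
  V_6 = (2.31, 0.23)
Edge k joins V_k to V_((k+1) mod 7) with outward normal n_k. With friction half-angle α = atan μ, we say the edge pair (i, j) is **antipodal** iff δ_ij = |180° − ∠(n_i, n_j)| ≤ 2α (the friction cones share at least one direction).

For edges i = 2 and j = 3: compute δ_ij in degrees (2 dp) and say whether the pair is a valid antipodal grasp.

δ = 98.29°, invalid

α = atan 0.55 = 28.81°;  2α = 57.62°
edge 2: e_2 = (-0.32, -2.41);  n_2 = (-0.9913, +0.1316)
edge 3: e_3 = (+3.17, -0.90);  n_3 = (-0.2731, -0.9620)
∠(n_2, n_3) = 81.71°
δ = |180° − 81.71°| = 98.29°
98.29° > 2α = 57.62°  →  invalid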